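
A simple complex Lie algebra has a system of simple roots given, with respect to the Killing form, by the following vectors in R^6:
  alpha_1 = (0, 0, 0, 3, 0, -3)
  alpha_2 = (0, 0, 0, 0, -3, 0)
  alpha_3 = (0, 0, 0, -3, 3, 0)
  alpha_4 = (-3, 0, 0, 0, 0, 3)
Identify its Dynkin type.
Compute the Cartan integers a_ij = 2(alpha_i, alpha_j)/(alpha_j, alpha_j); the resulting 4x4 Cartan matrix is
[[2, 0, -1, -1], [0, 2, -1, 0], [-1, -2, 2, 0], [-1, 0, 0, 2]].
The roots have two lengths (squared-length ratio 2:1); the short ones are alpha_{2}. The associated Dynkin diagram is a chain of 4 nodes with a double edge at one end; the terminal node there is the unique short simple root (B_4), so the type is B_4 (the algebra so(9)).

type B_4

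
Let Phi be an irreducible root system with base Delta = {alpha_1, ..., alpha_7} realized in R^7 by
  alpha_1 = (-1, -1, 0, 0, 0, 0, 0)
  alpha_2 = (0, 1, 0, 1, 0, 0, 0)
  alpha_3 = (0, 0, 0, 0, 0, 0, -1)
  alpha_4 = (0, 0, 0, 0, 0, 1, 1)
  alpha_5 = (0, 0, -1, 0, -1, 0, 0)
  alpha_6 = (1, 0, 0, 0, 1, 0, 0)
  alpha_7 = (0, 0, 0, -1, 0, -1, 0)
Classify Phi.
type B_7

Compute the Cartan integers a_ij = 2(alpha_i, alpha_j)/(alpha_j, alpha_j); the resulting 7x7 Cartan matrix is
[[2, -1, 0, 0, 0, -1, 0], [-1, 2, 0, 0, 0, 0, -1], [0, 0, 2, -1, 0, 0, 0], [0, 0, -2, 2, 0, 0, -1], [0, 0, 0, 0, 2, -1, 0], [-1, 0, 0, 0, -1, 2, 0], [0, -1, 0, -1, 0, 0, 2]].
The roots have two lengths (squared-length ratio 2:1); the short ones are alpha_{3}. The associated Dynkin diagram is a chain of 7 nodes with a double edge at one end; the terminal node there is the unique short simple root (B_7), so the type is B_7 (the algebra so(15)).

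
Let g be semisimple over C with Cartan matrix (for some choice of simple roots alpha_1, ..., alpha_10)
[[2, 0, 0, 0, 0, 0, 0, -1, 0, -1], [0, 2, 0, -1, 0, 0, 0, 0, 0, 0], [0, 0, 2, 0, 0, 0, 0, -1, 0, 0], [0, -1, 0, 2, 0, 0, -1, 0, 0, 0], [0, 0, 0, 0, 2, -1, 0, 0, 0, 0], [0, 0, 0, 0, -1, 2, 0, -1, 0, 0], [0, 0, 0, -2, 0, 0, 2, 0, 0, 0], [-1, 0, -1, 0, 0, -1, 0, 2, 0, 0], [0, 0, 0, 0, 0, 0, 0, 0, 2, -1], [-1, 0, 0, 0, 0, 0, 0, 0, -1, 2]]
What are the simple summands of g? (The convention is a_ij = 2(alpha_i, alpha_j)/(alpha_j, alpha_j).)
The diagram associated to this matrix has two connected components: the simple roots {alpha_2, alpha_4, alpha_7} form a chain of 3 nodes with a double edge at one end; the terminal node there is the unique long simple root (C_3), and {alpha_1, alpha_3, alpha_5, alpha_6, alpha_8, alpha_9, alpha_10} form a chain of 6 nodes with one extra node attached to the third node from one end (E_7). A semisimple Lie algebra decomposes uniquely as the direct sum of simple ideals, one per connected component of its Dynkin diagram, so g ≅ C_3 ⊕ E_7 (dimension 21 + 133 = 154).

C_3 ⊕ E_7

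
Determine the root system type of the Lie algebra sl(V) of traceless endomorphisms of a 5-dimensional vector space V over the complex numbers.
A4

This is sl(5), which has dimension 5^2 - 1 = 24 and rank 5 - 1 = 4 (a Cartan subalgebra is the diagonal traceless matrices). In the classification of classical Lie algebras, the special linear algebra sl(n+1) has type A_n; here n = 4, so the Dynkin diagram is a chain of 4 nodes with single edges (A_4). Hence the type is A_4.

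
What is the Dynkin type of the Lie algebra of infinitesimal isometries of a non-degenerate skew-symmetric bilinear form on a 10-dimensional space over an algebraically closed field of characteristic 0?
This is sp(10), which has dimension 10(10+1)/2 = 55 and rank 10/2 = 5. In the classification of classical Lie algebras, the symplectic algebra sp(2n) has type C_n; here n = 5, so the Dynkin diagram is a chain of 5 nodes with a double edge at one end; the terminal node there is the unique long simple root (C_5). Hence the type is C_5.

type C_5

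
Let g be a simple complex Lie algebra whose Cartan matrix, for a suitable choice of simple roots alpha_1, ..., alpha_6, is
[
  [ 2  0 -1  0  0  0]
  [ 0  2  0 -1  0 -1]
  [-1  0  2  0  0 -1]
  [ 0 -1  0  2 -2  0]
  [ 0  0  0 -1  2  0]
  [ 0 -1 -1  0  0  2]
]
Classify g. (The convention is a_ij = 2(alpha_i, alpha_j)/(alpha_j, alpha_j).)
B_6

The matrix has rank 6 with 2's on the diagonal. Reading the off-diagonal entries as Dynkin edges (a single edge where a_ij = a_ji = -1; a double or triple edge where a_ij * a_ji = 2 or 3), the diagram is a chain of 6 nodes with a double edge at one end; the terminal node there is the unique short simple root (B_6). One simple-root ordering that puts it in standard form is (alpha_1, alpha_3, alpha_6, alpha_2, alpha_4, alpha_5). So the algebra is type B_6, i.e. so(13).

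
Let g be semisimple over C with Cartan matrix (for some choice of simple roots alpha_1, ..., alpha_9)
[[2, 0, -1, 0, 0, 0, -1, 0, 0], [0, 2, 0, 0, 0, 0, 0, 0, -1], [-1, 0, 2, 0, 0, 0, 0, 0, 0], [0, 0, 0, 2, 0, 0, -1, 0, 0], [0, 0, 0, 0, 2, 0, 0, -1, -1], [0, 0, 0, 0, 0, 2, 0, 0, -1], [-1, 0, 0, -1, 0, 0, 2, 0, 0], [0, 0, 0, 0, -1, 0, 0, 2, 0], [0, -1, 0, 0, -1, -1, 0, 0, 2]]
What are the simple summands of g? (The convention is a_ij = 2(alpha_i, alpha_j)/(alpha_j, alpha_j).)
type A_4 + type D_5

The diagram associated to this matrix has two connected components: the simple roots {alpha_1, alpha_3, alpha_4, alpha_7} form a chain of 4 nodes with single edges (A_4), and {alpha_2, alpha_5, alpha_6, alpha_8, alpha_9} form a chain of 3 nodes with a fork of two nodes at one end (D_5). A semisimple Lie algebra decomposes uniquely as the direct sum of simple ideals, one per connected component of its Dynkin diagram, so g ≅ A_4 ⊕ D_5 (dimension 24 + 45 = 69).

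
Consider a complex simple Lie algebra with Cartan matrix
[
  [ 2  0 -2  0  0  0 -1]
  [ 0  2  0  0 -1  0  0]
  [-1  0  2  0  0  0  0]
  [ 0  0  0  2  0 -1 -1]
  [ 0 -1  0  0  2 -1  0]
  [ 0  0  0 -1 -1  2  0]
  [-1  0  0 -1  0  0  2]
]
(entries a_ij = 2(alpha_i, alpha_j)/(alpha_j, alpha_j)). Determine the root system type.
B_7 (so(15))

The matrix has rank 7 with 2's on the diagonal. Reading the off-diagonal entries as Dynkin edges (a single edge where a_ij = a_ji = -1; a double or triple edge where a_ij * a_ji = 2 or 3), the diagram is a chain of 7 nodes with a double edge at one end; the terminal node there is the unique short simple root (B_7). One simple-root ordering that puts it in standard form is (alpha_2, alpha_5, alpha_6, alpha_4, alpha_7, alpha_1, alpha_3). So the algebra is type B_7, i.e. so(15).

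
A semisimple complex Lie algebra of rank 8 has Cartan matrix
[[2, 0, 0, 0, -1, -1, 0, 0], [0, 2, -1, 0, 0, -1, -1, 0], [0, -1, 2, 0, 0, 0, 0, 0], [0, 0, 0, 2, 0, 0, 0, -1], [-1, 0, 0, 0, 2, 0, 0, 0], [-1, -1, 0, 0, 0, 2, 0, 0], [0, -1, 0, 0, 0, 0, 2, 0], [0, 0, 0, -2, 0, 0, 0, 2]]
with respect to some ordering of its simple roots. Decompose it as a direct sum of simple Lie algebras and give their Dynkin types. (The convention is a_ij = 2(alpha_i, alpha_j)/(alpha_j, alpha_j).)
B_2 (so(5)) + D_6 (so(12))

The diagram associated to this matrix has two connected components: the simple roots {alpha_4, alpha_8} form a chain of 2 nodes with a double edge at one end; the terminal node there is the unique short simple root (B_2), and {alpha_1, alpha_2, alpha_3, alpha_5, alpha_6, alpha_7} form a chain of 4 nodes with a fork of two nodes at one end (D_6). A semisimple Lie algebra decomposes uniquely as the direct sum of simple ideals, one per connected component of its Dynkin diagram, so g ≅ B_2 ⊕ D_6 (dimension 10 + 66 = 76).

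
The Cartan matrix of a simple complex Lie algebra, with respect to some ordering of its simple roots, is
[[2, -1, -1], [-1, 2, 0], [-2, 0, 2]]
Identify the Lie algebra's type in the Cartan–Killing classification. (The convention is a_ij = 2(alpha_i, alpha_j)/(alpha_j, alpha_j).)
C3

The matrix has rank 3 with 2's on the diagonal. Reading the off-diagonal entries as Dynkin edges (a single edge where a_ij = a_ji = -1; a double or triple edge where a_ij * a_ji = 2 or 3), the diagram is a chain of 3 nodes with a double edge at one end; the terminal node there is the unique long simple root (C_3). One simple-root ordering that puts it in standard form is (alpha_2, alpha_1, alpha_3). So the algebra is type C_3, i.e. sp(6).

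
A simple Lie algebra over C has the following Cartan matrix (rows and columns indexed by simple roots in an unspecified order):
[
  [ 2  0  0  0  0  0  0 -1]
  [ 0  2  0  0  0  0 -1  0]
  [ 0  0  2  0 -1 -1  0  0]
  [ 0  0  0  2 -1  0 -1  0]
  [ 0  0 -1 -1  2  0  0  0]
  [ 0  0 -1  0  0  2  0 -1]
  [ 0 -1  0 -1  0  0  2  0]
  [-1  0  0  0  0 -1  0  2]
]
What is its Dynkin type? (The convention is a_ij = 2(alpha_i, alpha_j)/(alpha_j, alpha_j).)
A_8

The matrix has rank 8 with 2's on the diagonal. Reading the off-diagonal entries as Dynkin edges (a single edge where a_ij = a_ji = -1; a double or triple edge where a_ij * a_ji = 2 or 3), the diagram is a chain of 8 nodes with single edges (A_8). One simple-root ordering that puts it in standard form is (alpha_1, alpha_8, alpha_6, alpha_3, alpha_5, alpha_4, alpha_7, alpha_2). So the algebra is type A_8, i.e. sl(9).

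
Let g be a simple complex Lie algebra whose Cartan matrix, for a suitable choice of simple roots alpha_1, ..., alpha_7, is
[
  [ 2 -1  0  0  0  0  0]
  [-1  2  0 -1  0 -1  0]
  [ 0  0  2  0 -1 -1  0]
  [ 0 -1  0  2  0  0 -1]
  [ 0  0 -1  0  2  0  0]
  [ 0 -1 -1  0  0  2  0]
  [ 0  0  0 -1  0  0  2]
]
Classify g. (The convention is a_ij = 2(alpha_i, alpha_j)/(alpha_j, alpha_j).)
The matrix has rank 7 with 2's on the diagonal. Reading the off-diagonal entries as Dynkin edges (a single edge where a_ij = a_ji = -1; a double or triple edge where a_ij * a_ji = 2 or 3), the diagram is a chain of 6 nodes with one extra node attached to the third node from one end (E_7). One simple-root ordering that puts it in standard form is (alpha_7, alpha_1, alpha_4, alpha_2, alpha_6, alpha_3, alpha_5). So the algebra is type E_7.

E7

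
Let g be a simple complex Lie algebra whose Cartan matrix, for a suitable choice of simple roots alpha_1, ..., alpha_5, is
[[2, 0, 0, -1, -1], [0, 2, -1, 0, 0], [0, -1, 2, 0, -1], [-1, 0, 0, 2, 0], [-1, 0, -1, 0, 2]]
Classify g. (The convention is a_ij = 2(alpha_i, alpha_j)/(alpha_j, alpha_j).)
The matrix has rank 5 with 2's on the diagonal. Reading the off-diagonal entries as Dynkin edges (a single edge where a_ij = a_ji = -1; a double or triple edge where a_ij * a_ji = 2 or 3), the diagram is a chain of 5 nodes with single edges (A_5). One simple-root ordering that puts it in standard form is (alpha_2, alpha_3, alpha_5, alpha_1, alpha_4). So the algebra is type A_5, i.e. sl(6).

A_5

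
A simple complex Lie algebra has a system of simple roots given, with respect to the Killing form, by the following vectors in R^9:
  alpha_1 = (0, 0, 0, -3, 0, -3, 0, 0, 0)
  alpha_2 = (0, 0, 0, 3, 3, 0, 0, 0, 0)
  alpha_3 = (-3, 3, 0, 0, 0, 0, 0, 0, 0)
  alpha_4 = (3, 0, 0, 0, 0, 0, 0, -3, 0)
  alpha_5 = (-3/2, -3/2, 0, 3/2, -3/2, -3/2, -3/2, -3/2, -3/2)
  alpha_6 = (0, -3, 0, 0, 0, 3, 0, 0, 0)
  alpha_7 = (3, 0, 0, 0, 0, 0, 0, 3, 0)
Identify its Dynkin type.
Compute the Cartan integers a_ij = 2(alpha_i, alpha_j)/(alpha_j, alpha_j); the resulting 7x7 Cartan matrix is
[[2, -1, 0, 0, 0, -1, 0], [-1, 2, 0, 0, 0, 0, 0], [0, 0, 2, -1, 0, -1, -1], [0, 0, -1, 2, 0, 0, 0], [0, 0, 0, 0, 2, 0, -1], [-1, 0, -1, 0, 0, 2, 0], [0, 0, -1, 0, -1, 0, 2]].
All simple roots have the same length, so the diagram is simply laced. The associated Dynkin diagram is a chain of 6 nodes with one extra node attached to the third node from one end (E_7), so the type is E_7.

E_7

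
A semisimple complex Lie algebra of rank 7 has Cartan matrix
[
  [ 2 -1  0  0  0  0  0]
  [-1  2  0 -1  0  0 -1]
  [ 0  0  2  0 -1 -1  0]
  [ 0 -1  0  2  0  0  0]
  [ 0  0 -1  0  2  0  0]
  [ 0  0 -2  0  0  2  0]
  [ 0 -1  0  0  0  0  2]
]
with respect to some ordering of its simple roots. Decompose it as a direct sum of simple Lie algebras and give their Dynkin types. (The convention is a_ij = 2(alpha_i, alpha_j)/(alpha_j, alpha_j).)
The diagram associated to this matrix has two connected components: the simple roots {alpha_3, alpha_5, alpha_6} form a chain of 3 nodes with a double edge at one end; the terminal node there is the unique long simple root (C_3), and {alpha_1, alpha_2, alpha_4, alpha_7} form a chain of 2 nodes with a fork of two nodes at one end (D_4). A semisimple Lie algebra decomposes uniquely as the direct sum of simple ideals, one per connected component of its Dynkin diagram, so g ≅ C_3 ⊕ D_4 (dimension 21 + 28 = 49).

C_3 (sp(6)) + D_4 (so(8))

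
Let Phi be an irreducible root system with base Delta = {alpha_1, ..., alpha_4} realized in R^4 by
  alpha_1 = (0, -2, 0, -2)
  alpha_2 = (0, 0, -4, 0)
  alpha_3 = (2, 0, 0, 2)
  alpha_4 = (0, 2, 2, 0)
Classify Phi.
Compute the Cartan integers a_ij = 2(alpha_i, alpha_j)/(alpha_j, alpha_j); the resulting 4x4 Cartan matrix is
[[2, 0, -1, -1], [0, 2, 0, -2], [-1, 0, 2, 0], [-1, -1, 0, 2]].
The roots have two lengths (squared-length ratio 2:1); the short ones are alpha_{1,3,4}. The associated Dynkin diagram is a chain of 4 nodes with a double edge at one end; the terminal node there is the unique long simple root (C_4), so the type is C_4 (the algebra sp(8)).

C_4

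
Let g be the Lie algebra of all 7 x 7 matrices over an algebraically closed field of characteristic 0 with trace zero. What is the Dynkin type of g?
A_6

This is sl(7), which has dimension 7^2 - 1 = 48 and rank 7 - 1 = 6 (a Cartan subalgebra is the diagonal traceless matrices). In the classification of classical Lie algebras, the special linear algebra sl(n+1) has type A_n; here n = 6, so the Dynkin diagram is a chain of 6 nodes with single edges (A_6). Hence the type is A_6.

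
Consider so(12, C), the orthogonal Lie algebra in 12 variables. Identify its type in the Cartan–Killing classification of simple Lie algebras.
This is so(12) with 12 even, which has dimension 12(12-1)/2 = 66 and rank 12/2 = 6. In the classification of classical Lie algebras, the orthogonal algebra so(2n) in an even number of variables has type D_n; here n = 6, so the Dynkin diagram is a chain of 4 nodes with a fork of two nodes at one end (D_6). Hence the type is D_6.

D_6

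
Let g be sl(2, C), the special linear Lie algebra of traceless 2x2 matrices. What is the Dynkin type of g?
This is sl(2), which has dimension 2^2 - 1 = 3 and rank 2 - 1 = 1 (a Cartan subalgebra is the diagonal traceless matrices). In the classification of classical Lie algebras, the special linear algebra sl(n+1) has type A_n; here n = 1, so the Dynkin diagram is a chain of 1 nodes with single edges (A_1). Hence the type is A_1.

A1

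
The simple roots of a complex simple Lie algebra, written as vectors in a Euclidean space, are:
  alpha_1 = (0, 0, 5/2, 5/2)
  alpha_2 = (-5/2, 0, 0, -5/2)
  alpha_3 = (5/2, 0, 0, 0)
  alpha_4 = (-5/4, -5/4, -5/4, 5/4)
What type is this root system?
Compute the Cartan integers a_ij = 2(alpha_i, alpha_j)/(alpha_j, alpha_j); the resulting 4x4 Cartan matrix is
[[2, -1, 0, 0], [-1, 2, -2, 0], [0, -1, 2, -1], [0, 0, -1, 2]].
The roots have two lengths (squared-length ratio 2:1); the short ones are alpha_{3,4}. The associated Dynkin diagram is a chain of 4 nodes with a double edge between the middle two (F_4), so the type is F_4.

F_4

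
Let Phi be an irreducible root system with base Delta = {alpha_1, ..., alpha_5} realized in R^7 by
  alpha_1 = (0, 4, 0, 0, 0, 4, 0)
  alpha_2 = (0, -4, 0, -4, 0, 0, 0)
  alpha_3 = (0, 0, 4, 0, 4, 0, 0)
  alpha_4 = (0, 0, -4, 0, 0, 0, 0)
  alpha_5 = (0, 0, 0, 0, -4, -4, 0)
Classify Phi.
B_5 (so(11))

Compute the Cartan integers a_ij = 2(alpha_i, alpha_j)/(alpha_j, alpha_j); the resulting 5x5 Cartan matrix is
[[2, -1, 0, 0, -1], [-1, 2, 0, 0, 0], [0, 0, 2, -2, -1], [0, 0, -1, 2, 0], [-1, 0, -1, 0, 2]].
The roots have two lengths (squared-length ratio 2:1); the short ones are alpha_{4}. The associated Dynkin diagram is a chain of 5 nodes with a double edge at one end; the terminal node there is the unique short simple root (B_5), so the type is B_5 (the algebra so(11)).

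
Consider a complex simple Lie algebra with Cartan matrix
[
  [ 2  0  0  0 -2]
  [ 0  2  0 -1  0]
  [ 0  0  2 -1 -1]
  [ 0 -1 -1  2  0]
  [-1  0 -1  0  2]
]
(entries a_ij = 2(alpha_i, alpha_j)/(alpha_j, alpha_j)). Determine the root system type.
The matrix has rank 5 with 2's on the diagonal. Reading the off-diagonal entries as Dynkin edges (a single edge where a_ij = a_ji = -1; a double or triple edge where a_ij * a_ji = 2 or 3), the diagram is a chain of 5 nodes with a double edge at one end; the terminal node there is the unique long simple root (C_5). One simple-root ordering that puts it in standard form is (alpha_2, alpha_4, alpha_3, alpha_5, alpha_1). So the algebra is type C_5, i.e. sp(10).

C_5 (sp(10))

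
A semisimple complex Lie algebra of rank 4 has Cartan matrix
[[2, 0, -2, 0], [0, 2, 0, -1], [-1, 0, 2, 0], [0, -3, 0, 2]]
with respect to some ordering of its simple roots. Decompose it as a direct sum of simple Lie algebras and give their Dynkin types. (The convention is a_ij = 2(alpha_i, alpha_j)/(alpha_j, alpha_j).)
B_2 (so(5)) + G_2

The diagram associated to this matrix has two connected components: the simple roots {alpha_1, alpha_3} form a chain of 2 nodes with a double edge at one end; the terminal node there is the unique short simple root (B_2), and {alpha_2, alpha_4} form two nodes joined by a triple edge (G_2). A semisimple Lie algebra decomposes uniquely as the direct sum of simple ideals, one per connected component of its Dynkin diagram, so g ≅ B_2 ⊕ G_2 (dimension 10 + 14 = 24).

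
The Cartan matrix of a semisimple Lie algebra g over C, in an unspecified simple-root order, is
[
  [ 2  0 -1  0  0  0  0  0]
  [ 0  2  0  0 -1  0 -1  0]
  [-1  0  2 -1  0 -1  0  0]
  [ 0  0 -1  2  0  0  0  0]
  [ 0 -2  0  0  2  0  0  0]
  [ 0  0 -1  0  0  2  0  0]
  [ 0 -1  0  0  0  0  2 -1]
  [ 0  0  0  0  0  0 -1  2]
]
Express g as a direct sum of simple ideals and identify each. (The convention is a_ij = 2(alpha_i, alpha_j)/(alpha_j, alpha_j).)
The diagram associated to this matrix has two connected components: the simple roots {alpha_2, alpha_5, alpha_7, alpha_8} form a chain of 4 nodes with a double edge at one end; the terminal node there is the unique long simple root (C_4), and {alpha_1, alpha_3, alpha_4, alpha_6} form a chain of 2 nodes with a fork of two nodes at one end (D_4). A semisimple Lie algebra decomposes uniquely as the direct sum of simple ideals, one per connected component of its Dynkin diagram, so g ≅ C_4 ⊕ D_4 (dimension 36 + 28 = 64).

C4 ⊕ D4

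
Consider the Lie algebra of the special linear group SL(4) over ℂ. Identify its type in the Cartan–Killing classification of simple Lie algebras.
A_3 (sl(4))

This is sl(4), which has dimension 4^2 - 1 = 15 and rank 4 - 1 = 3 (a Cartan subalgebra is the diagonal traceless matrices). In the classification of classical Lie algebras, the special linear algebra sl(n+1) has type A_n; here n = 3, so the Dynkin diagram is a chain of 3 nodes with single edges (A_3). Hence the type is A_3.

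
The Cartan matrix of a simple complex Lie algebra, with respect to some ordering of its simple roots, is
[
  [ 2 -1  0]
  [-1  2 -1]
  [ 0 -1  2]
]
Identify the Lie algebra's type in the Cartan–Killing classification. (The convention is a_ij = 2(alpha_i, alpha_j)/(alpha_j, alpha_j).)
A_3 (sl(4))

The matrix has rank 3 with 2's on the diagonal. Reading the off-diagonal entries as Dynkin edges (a single edge where a_ij = a_ji = -1; a double or triple edge where a_ij * a_ji = 2 or 3), the diagram is a chain of 3 nodes with single edges (A_3). One simple-root ordering that puts it in standard form is (alpha_1, alpha_2, alpha_3). So the algebra is type A_3, i.e. sl(4).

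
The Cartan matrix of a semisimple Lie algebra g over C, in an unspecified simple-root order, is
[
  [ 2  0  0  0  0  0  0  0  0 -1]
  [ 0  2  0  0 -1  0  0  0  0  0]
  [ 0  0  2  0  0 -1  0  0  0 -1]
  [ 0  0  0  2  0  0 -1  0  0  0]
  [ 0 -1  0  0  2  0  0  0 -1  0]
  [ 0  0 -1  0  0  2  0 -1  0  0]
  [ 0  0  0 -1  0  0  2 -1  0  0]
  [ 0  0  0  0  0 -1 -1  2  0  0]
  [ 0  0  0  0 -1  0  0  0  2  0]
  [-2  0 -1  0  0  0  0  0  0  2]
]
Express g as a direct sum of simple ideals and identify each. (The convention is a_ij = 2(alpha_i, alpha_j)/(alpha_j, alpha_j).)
A_3 (sl(4)) + B_7 (so(15))

The diagram associated to this matrix has two connected components: the simple roots {alpha_2, alpha_5, alpha_9} form a chain of 3 nodes with single edges (A_3), and {alpha_1, alpha_3, alpha_4, alpha_6, alpha_7, alpha_8, alpha_10} form a chain of 7 nodes with a double edge at one end; the terminal node there is the unique short simple root (B_7). A semisimple Lie algebra decomposes uniquely as the direct sum of simple ideals, one per connected component of its Dynkin diagram, so g ≅ A_3 ⊕ B_7 (dimension 15 + 105 = 120).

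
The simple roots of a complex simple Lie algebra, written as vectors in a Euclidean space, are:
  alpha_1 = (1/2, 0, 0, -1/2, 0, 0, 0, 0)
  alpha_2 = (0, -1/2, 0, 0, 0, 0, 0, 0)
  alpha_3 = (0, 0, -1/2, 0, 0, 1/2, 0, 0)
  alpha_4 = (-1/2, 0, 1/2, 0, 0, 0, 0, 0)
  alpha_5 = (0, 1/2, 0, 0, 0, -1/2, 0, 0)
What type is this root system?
B_5

Compute the Cartan integers a_ij = 2(alpha_i, alpha_j)/(alpha_j, alpha_j); the resulting 5x5 Cartan matrix is
[[2, 0, 0, -1, 0], [0, 2, 0, 0, -1], [0, 0, 2, -1, -1], [-1, 0, -1, 2, 0], [0, -2, -1, 0, 2]].
The roots have two lengths (squared-length ratio 2:1); the short ones are alpha_{2}. The associated Dynkin diagram is a chain of 5 nodes with a double edge at one end; the terminal node there is the unique short simple root (B_5), so the type is B_5 (the algebra so(11)).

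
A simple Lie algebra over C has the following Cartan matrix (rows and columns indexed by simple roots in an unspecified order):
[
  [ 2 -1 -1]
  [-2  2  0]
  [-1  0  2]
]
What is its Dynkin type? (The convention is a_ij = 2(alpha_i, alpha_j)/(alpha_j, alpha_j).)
The matrix has rank 3 with 2's on the diagonal. Reading the off-diagonal entries as Dynkin edges (a single edge where a_ij = a_ji = -1; a double or triple edge where a_ij * a_ji = 2 or 3), the diagram is a chain of 3 nodes with a double edge at one end; the terminal node there is the unique long simple root (C_3). One simple-root ordering that puts it in standard form is (alpha_3, alpha_1, alpha_2). So the algebra is type C_3, i.e. sp(6).

C3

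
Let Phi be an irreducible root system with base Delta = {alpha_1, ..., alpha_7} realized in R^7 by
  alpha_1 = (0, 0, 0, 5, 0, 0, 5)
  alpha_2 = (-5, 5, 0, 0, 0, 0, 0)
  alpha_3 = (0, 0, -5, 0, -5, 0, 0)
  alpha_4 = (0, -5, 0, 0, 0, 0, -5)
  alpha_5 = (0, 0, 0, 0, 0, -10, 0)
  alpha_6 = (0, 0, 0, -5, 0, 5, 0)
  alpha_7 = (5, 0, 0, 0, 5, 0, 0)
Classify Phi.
Compute the Cartan integers a_ij = 2(alpha_i, alpha_j)/(alpha_j, alpha_j); the resulting 7x7 Cartan matrix is
[[2, 0, 0, -1, 0, -1, 0], [0, 2, 0, -1, 0, 0, -1], [0, 0, 2, 0, 0, 0, -1], [-1, -1, 0, 2, 0, 0, 0], [0, 0, 0, 0, 2, -2, 0], [-1, 0, 0, 0, -1, 2, 0], [0, -1, -1, 0, 0, 0, 2]].
The roots have two lengths (squared-length ratio 2:1); the short ones are alpha_{1,2,3,4,6,7}. The associated Dynkin diagram is a chain of 7 nodes with a double edge at one end; the terminal node there is the unique long simple root (C_7), so the type is C_7 (the algebra sp(14)).

C_7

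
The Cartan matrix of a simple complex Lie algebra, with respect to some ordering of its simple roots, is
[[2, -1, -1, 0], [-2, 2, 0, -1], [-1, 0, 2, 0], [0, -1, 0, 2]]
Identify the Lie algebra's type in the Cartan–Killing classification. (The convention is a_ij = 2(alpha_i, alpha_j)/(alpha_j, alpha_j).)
The matrix has rank 4 with 2's on the diagonal. Reading the off-diagonal entries as Dynkin edges (a single edge where a_ij = a_ji = -1; a double or triple edge where a_ij * a_ji = 2 or 3), the diagram is a chain of 4 nodes with a double edge between the middle two (F_4). One simple-root ordering that puts it in standard form is (alpha_4, alpha_2, alpha_1, alpha_3). So the algebra is type F_4.

F_4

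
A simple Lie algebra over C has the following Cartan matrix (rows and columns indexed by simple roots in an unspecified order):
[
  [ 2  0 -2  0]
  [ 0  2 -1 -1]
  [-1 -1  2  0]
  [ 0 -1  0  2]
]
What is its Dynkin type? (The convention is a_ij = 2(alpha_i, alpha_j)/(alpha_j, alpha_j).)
The matrix has rank 4 with 2's on the diagonal. Reading the off-diagonal entries as Dynkin edges (a single edge where a_ij = a_ji = -1; a double or triple edge where a_ij * a_ji = 2 or 3), the diagram is a chain of 4 nodes with a double edge at one end; the terminal node there is the unique long simple root (C_4). One simple-root ordering that puts it in standard form is (alpha_4, alpha_2, alpha_3, alpha_1). So the algebra is type C_4, i.e. sp(8).

type C_4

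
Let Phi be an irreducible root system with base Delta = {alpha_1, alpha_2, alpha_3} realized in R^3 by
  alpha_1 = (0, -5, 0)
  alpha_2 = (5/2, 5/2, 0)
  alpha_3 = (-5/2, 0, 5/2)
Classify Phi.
C_3 (sp(6))

Compute the Cartan integers a_ij = 2(alpha_i, alpha_j)/(alpha_j, alpha_j); the resulting 3x3 Cartan matrix is
[[2, -2, 0], [-1, 2, -1], [0, -1, 2]].
The roots have two lengths (squared-length ratio 2:1); the short ones are alpha_{2,3}. The associated Dynkin diagram is a chain of 3 nodes with a double edge at one end; the terminal node there is the unique long simple root (C_3), so the type is C_3 (the algebra sp(6)).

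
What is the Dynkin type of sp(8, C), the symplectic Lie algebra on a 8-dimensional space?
This is sp(8), which has dimension 8(8+1)/2 = 36 and rank 8/2 = 4. In the classification of classical Lie algebras, the symplectic algebra sp(2n) has type C_n; here n = 4, so the Dynkin diagram is a chain of 4 nodes with a double edge at one end; the terminal node there is the unique long simple root (C_4). Hence the type is C_4.

C_4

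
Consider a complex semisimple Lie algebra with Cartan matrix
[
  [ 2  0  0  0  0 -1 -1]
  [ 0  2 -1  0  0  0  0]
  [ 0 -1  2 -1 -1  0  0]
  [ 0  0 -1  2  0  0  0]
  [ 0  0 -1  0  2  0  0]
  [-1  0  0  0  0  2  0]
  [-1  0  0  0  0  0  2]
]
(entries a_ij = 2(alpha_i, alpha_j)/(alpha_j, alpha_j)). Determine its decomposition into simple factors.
A_3 (sl(4)) + D_4 (so(8))

The diagram associated to this matrix has two connected components: the simple roots {alpha_1, alpha_6, alpha_7} form a chain of 3 nodes with single edges (A_3), and {alpha_2, alpha_3, alpha_4, alpha_5} form a chain of 2 nodes with a fork of two nodes at one end (D_4). A semisimple Lie algebra decomposes uniquely as the direct sum of simple ideals, one per connected component of its Dynkin diagram, so g ≅ A_3 ⊕ D_4 (dimension 15 + 28 = 43).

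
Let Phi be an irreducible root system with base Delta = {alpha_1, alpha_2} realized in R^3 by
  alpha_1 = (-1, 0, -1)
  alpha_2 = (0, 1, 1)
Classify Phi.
A2

Compute the Cartan integers a_ij = 2(alpha_i, alpha_j)/(alpha_j, alpha_j); the resulting 2x2 Cartan matrix is
[[2, -1], [-1, 2]].
All simple roots have the same length, so the diagram is simply laced. The associated Dynkin diagram is a chain of 2 nodes with single edges (A_2), so the type is A_2 (the algebra sl(3)).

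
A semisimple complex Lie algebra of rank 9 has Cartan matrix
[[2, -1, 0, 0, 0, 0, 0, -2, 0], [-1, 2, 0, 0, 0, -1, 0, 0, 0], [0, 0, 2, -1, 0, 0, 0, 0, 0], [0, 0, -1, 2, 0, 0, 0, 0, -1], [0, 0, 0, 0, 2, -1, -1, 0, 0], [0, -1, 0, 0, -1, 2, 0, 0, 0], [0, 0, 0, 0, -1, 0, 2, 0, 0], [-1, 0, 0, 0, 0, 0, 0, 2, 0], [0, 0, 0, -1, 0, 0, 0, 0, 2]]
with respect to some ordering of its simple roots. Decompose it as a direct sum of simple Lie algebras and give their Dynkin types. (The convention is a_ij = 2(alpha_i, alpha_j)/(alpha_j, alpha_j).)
The diagram associated to this matrix has two connected components: the simple roots {alpha_3, alpha_4, alpha_9} form a chain of 3 nodes with single edges (A_3), and {alpha_1, alpha_2, alpha_5, alpha_6, alpha_7, alpha_8} form a chain of 6 nodes with a double edge at one end; the terminal node there is the unique short simple root (B_6). A semisimple Lie algebra decomposes uniquely as the direct sum of simple ideals, one per connected component of its Dynkin diagram, so g ≅ A_3 ⊕ B_6 (dimension 15 + 78 = 93).

A3 ⊕ B6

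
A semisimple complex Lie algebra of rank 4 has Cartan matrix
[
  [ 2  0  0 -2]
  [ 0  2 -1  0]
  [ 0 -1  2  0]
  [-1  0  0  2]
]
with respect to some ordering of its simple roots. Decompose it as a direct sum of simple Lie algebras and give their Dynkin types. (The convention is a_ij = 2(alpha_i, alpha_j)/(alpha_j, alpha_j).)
The diagram associated to this matrix has two connected components: the simple roots {alpha_2, alpha_3} form a chain of 2 nodes with single edges (A_2), and {alpha_1, alpha_4} form a chain of 2 nodes with a double edge at one end; the terminal node there is the unique short simple root (B_2). A semisimple Lie algebra decomposes uniquely as the direct sum of simple ideals, one per connected component of its Dynkin diagram, so g ≅ A_2 ⊕ B_2 (dimension 8 + 10 = 18).

A_2 (sl(3)) + B_2 (so(5))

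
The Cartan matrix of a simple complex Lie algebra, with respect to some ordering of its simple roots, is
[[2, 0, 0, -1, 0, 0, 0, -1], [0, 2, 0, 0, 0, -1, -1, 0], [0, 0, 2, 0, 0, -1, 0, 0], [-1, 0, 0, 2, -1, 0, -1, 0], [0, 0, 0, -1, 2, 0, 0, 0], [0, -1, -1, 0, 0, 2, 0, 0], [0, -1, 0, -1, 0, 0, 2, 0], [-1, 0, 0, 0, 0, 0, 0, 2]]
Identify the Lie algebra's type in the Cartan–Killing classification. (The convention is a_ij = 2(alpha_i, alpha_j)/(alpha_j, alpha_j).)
E_8

The matrix has rank 8 with 2's on the diagonal. Reading the off-diagonal entries as Dynkin edges (a single edge where a_ij = a_ji = -1; a double or triple edge where a_ij * a_ji = 2 or 3), the diagram is a chain of 7 nodes with one extra node attached to the third node from one end (E_8). One simple-root ordering that puts it in standard form is (alpha_8, alpha_5, alpha_1, alpha_4, alpha_7, alpha_2, alpha_6, alpha_3). So the algebra is type E_8.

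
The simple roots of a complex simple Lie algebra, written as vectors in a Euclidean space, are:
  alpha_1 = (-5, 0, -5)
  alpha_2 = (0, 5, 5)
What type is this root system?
A_2 (sl(3))

Compute the Cartan integers a_ij = 2(alpha_i, alpha_j)/(alpha_j, alpha_j); the resulting 2x2 Cartan matrix is
[[2, -1], [-1, 2]].
All simple roots have the same length, so the diagram is simply laced. The associated Dynkin diagram is a chain of 2 nodes with single edges (A_2), so the type is A_2 (the algebra sl(3)).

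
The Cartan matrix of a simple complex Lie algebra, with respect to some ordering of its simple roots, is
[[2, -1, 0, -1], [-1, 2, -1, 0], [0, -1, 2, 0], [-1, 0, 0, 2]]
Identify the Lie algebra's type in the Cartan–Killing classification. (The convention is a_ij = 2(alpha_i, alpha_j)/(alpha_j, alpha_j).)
A4

The matrix has rank 4 with 2's on the diagonal. Reading the off-diagonal entries as Dynkin edges (a single edge where a_ij = a_ji = -1; a double or triple edge where a_ij * a_ji = 2 or 3), the diagram is a chain of 4 nodes with single edges (A_4). One simple-root ordering that puts it in standard form is (alpha_3, alpha_2, alpha_1, alpha_4). So the algebra is type A_4, i.e. sl(5).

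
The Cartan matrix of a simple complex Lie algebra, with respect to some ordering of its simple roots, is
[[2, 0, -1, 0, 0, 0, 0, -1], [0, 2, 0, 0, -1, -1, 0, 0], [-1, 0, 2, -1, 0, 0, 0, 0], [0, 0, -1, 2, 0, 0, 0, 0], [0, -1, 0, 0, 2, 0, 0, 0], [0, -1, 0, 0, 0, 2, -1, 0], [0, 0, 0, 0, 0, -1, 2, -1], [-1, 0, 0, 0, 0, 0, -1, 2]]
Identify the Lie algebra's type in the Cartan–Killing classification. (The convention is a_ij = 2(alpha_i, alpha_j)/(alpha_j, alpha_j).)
The matrix has rank 8 with 2's on the diagonal. Reading the off-diagonal entries as Dynkin edges (a single edge where a_ij = a_ji = -1; a double or triple edge where a_ij * a_ji = 2 or 3), the diagram is a chain of 8 nodes with single edges (A_8). One simple-root ordering that puts it in standard form is (alpha_5, alpha_2, alpha_6, alpha_7, alpha_8, alpha_1, alpha_3, alpha_4). So the algebra is type A_8, i.e. sl(9).

type A_8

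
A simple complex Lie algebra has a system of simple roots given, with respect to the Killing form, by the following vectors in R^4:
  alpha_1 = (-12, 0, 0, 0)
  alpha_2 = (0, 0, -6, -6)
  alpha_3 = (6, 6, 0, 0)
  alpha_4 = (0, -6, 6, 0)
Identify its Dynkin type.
C_4 (sp(8))

Compute the Cartan integers a_ij = 2(alpha_i, alpha_j)/(alpha_j, alpha_j); the resulting 4x4 Cartan matrix is
[[2, 0, -2, 0], [0, 2, 0, -1], [-1, 0, 2, -1], [0, -1, -1, 2]].
The roots have two lengths (squared-length ratio 2:1); the short ones are alpha_{2,3,4}. The associated Dynkin diagram is a chain of 4 nodes with a double edge at one end; the terminal node there is the unique long simple root (C_4), so the type is C_4 (the algebra sp(8)).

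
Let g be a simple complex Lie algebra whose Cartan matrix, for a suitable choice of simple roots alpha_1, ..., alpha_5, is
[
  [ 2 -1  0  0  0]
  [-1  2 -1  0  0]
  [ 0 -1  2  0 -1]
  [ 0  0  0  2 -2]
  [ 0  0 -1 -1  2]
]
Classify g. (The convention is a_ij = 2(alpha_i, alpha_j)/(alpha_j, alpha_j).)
type C_5

The matrix has rank 5 with 2's on the diagonal. Reading the off-diagonal entries as Dynkin edges (a single edge where a_ij = a_ji = -1; a double or triple edge where a_ij * a_ji = 2 or 3), the diagram is a chain of 5 nodes with a double edge at one end; the terminal node there is the unique long simple root (C_5). One simple-root ordering that puts it in standard form is (alpha_1, alpha_2, alpha_3, alpha_5, alpha_4). So the algebra is type C_5, i.e. sp(10).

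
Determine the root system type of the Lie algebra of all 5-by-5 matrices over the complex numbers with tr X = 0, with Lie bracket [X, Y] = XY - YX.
This is sl(5), which has dimension 5^2 - 1 = 24 and rank 5 - 1 = 4 (a Cartan subalgebra is the diagonal traceless matrices). In the classification of classical Lie algebras, the special linear algebra sl(n+1) has type A_n; here n = 4, so the Dynkin diagram is a chain of 4 nodes with single edges (A_4). Hence the type is A_4.

A_4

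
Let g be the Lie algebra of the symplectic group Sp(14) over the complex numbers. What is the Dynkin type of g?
This is sp(14), which has dimension 14(14+1)/2 = 105 and rank 14/2 = 7. In the classification of classical Lie algebras, the symplectic algebra sp(2n) has type C_n; here n = 7, so the Dynkin diagram is a chain of 7 nodes with a double edge at one end; the terminal node there is the unique long simple root (C_7). Hence the type is C_7.

C_7 (sp(14))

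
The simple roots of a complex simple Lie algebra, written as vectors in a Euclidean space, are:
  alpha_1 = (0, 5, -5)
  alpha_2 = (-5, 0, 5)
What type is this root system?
Compute the Cartan integers a_ij = 2(alpha_i, alpha_j)/(alpha_j, alpha_j); the resulting 2x2 Cartan matrix is
[[2, -1], [-1, 2]].
All simple roots have the same length, so the diagram is simply laced. The associated Dynkin diagram is a chain of 2 nodes with single edges (A_2), so the type is A_2 (the algebra sl(3)).

A_2 (sl(3))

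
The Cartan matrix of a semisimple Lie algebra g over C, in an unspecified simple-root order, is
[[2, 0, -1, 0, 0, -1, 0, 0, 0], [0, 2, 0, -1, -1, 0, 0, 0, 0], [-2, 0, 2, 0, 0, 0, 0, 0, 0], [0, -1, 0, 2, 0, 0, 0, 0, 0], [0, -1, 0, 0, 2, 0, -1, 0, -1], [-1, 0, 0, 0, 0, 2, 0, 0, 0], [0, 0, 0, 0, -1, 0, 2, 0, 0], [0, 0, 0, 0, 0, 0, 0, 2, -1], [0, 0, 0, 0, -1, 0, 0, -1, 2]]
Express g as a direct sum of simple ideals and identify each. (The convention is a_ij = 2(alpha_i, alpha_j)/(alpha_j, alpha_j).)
The diagram associated to this matrix has two connected components: the simple roots {alpha_1, alpha_3, alpha_6} form a chain of 3 nodes with a double edge at one end; the terminal node there is the unique long simple root (C_3), and {alpha_2, alpha_4, alpha_5, alpha_7, alpha_8, alpha_9} form a chain of 5 nodes with one extra node attached to the third node from one end (E_6). A semisimple Lie algebra decomposes uniquely as the direct sum of simple ideals, one per connected component of its Dynkin diagram, so g ≅ C_3 ⊕ E_6 (dimension 21 + 78 = 99).

C_3 (sp(6)) ⊕ E_6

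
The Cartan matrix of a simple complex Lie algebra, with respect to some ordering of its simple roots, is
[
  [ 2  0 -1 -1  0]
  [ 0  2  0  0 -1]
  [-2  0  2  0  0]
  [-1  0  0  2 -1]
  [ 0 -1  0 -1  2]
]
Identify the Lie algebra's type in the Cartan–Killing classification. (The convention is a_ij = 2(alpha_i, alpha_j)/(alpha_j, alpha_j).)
The matrix has rank 5 with 2's on the diagonal. Reading the off-diagonal entries as Dynkin edges (a single edge where a_ij = a_ji = -1; a double or triple edge where a_ij * a_ji = 2 or 3), the diagram is a chain of 5 nodes with a double edge at one end; the terminal node there is the unique long simple root (C_5). One simple-root ordering that puts it in standard form is (alpha_2, alpha_5, alpha_4, alpha_1, alpha_3). So the algebra is type C_5, i.e. sp(10).

C5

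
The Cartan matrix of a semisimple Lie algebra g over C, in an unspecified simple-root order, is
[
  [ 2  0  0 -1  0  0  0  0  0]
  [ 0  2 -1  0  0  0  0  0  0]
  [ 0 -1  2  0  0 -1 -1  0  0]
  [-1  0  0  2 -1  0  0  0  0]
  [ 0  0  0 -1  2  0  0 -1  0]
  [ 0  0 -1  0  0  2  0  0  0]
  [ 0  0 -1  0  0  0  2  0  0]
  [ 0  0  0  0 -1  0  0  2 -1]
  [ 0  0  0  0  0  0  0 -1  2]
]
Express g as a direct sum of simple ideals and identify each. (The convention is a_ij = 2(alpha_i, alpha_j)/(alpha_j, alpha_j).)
A5 ⊕ D4

The diagram associated to this matrix has two connected components: the simple roots {alpha_1, alpha_4, alpha_5, alpha_8, alpha_9} form a chain of 5 nodes with single edges (A_5), and {alpha_2, alpha_3, alpha_6, alpha_7} form a chain of 2 nodes with a fork of two nodes at one end (D_4). A semisimple Lie algebra decomposes uniquely as the direct sum of simple ideals, one per connected component of its Dynkin diagram, so g ≅ A_5 ⊕ D_4 (dimension 35 + 28 = 63).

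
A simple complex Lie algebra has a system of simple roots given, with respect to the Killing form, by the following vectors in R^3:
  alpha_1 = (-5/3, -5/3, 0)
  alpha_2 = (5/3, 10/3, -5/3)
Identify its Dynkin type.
Compute the Cartan integers a_ij = 2(alpha_i, alpha_j)/(alpha_j, alpha_j); the resulting 2x2 Cartan matrix is
[[2, -1], [-3, 2]].
The roots have two lengths (squared-length ratio 3:1); the short ones are alpha_{1}. The associated Dynkin diagram is two nodes joined by a triple edge (G_2), so the type is G_2.

G2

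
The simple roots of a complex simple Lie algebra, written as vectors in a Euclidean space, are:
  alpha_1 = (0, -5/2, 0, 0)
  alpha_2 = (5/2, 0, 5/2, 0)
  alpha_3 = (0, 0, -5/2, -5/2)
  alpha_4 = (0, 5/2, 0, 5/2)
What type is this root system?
B_4 (so(9))

Compute the Cartan integers a_ij = 2(alpha_i, alpha_j)/(alpha_j, alpha_j); the resulting 4x4 Cartan matrix is
[[2, 0, 0, -1], [0, 2, -1, 0], [0, -1, 2, -1], [-2, 0, -1, 2]].
The roots have two lengths (squared-length ratio 2:1); the short ones are alpha_{1}. The associated Dynkin diagram is a chain of 4 nodes with a double edge at one end; the terminal node there is the unique short simple root (B_4), so the type is B_4 (the algebra so(9)).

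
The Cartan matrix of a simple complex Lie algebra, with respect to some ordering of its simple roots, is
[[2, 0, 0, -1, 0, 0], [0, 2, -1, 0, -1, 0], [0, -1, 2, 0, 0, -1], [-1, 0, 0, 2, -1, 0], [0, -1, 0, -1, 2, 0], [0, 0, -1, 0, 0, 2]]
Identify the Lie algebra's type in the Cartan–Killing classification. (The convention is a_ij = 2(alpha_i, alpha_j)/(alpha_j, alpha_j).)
type A_6

The matrix has rank 6 with 2's on the diagonal. Reading the off-diagonal entries as Dynkin edges (a single edge where a_ij = a_ji = -1; a double or triple edge where a_ij * a_ji = 2 or 3), the diagram is a chain of 6 nodes with single edges (A_6). One simple-root ordering that puts it in standard form is (alpha_6, alpha_3, alpha_2, alpha_5, alpha_4, alpha_1). So the algebra is type A_6, i.e. sl(7).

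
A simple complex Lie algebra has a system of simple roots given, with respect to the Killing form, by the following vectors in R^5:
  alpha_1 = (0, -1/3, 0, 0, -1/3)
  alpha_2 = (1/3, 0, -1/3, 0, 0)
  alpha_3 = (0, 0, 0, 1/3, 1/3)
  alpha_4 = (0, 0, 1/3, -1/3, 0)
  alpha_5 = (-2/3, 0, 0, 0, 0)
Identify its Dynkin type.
C_5 (sp(10))

Compute the Cartan integers a_ij = 2(alpha_i, alpha_j)/(alpha_j, alpha_j); the resulting 5x5 Cartan matrix is
[[2, 0, -1, 0, 0], [0, 2, 0, -1, -1], [-1, 0, 2, -1, 0], [0, -1, -1, 2, 0], [0, -2, 0, 0, 2]].
The roots have two lengths (squared-length ratio 2:1); the short ones are alpha_{1,2,3,4}. The associated Dynkin diagram is a chain of 5 nodes with a double edge at one end; the terminal node there is the unique long simple root (C_5), so the type is C_5 (the algebra sp(10)).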